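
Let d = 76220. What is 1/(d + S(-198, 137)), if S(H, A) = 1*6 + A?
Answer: 1/76363 ≈ 1.3095e-5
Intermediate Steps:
S(H, A) = 6 + A
1/(d + S(-198, 137)) = 1/(76220 + (6 + 137)) = 1/(76220 + 143) = 1/76363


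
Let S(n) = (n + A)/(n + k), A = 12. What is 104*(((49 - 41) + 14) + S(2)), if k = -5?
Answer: 5408/3 ≈ 1802.7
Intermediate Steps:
S(n) = (12 + n)/(-5 + n) (S(n) = (n + 12)/(n - 5) = (12 + n)/(-5 + n))
104*(((49 - 41) + 14) + S(2)) = 104*(((49 - 41) + 14) + (12 + 2)/(-5 + 2)) = 104*((8 + 14) + 14/(-3)) = 104*(22 - ⅓*14) = 104*(22 - 14/3) = 104*(52/3) = 5408/3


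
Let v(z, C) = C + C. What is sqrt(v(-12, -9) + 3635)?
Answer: sqrt(3617) ≈ 60.141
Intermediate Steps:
v(z, C) = 2*C
sqrt(v(-12, -9) + 3635) = sqrt(2*(-9) + 3635) = sqrt(-18 + 3635) = sqrt(3617)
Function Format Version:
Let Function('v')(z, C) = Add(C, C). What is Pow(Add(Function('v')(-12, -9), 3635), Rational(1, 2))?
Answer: Pow(3617, Rational(1, 2)) ≈ 60.141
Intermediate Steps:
Function('v')(z, C) = Mul(2, C)
Pow(Add(Function('v')(-12, -9), 3635), Rational(1, 2)) = Pow(Add(Mul(2, -9), 3635), Rational(1, 2)) = Pow(Add(-18, 3635), Rational(1, 2)) = Pow(3617, Rational(1, 2))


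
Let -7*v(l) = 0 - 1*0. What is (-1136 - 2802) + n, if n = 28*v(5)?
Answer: -3938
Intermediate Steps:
v(l) = 0 (v(l) = -(0 - 1*0)/7 = -(0 + 0)/7 = -⅐*0 = 0)
n = 0 (n = 28*0 = 0)
(-1136 - 2802) + n = (-1136 - 2802) + 0 = -3938 + 0 = -3938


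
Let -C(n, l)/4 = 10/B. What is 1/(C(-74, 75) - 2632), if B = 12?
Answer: -3/7906 ≈ -0.00037946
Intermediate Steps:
C(n, l) = -10/3 (C(n, l) = -40/12 = -4*⅚ = -10/3)
1/(C(-74, 75) - 2632) = 1/(-10/3 - 2632) = 1/(-7906/3) = -3/7906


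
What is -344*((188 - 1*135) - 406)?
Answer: 121432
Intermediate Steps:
-344*((188 - 1*135) - 406) = -344*((188 - 135) - 406) = -344*(53 - 406) = -344*(-353) = 121432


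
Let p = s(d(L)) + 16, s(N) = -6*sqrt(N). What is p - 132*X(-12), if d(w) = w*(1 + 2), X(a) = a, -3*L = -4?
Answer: 1588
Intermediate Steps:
L = 4/3 (L = -1/3*(-4) = 4/3 ≈ 1.3333)
d(w) = 3*w (d(w) = w*3 = 3*w)
p = 4 (p = -6*sqrt(3*(4/3)) + 16 = -6*sqrt(4) + 16 = -6*2 + 16 = -12 + 16 = 4)
p - 132*X(-12) = 4 - 132*(-12) = 4 + 1584 = 1588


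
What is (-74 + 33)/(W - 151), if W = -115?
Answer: 41/266 ≈ 0.15414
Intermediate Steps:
(-74 + 33)/(W - 151) = (-74 + 33)/(-115 - 151) = -41/(-266) = -1/266*(-41) = 41/266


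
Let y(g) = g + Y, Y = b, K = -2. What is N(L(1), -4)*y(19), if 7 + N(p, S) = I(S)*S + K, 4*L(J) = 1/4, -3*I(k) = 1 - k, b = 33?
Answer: -364/3 ≈ -121.33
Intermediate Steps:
Y = 33
I(k) = -⅓ + k/3 (I(k) = -(1 - k)/3 = -⅓ + k/3)
L(J) = 1/16 (L(J) = (¼)/4 = (¼)*(¼) = 1/16)
N(p, S) = -9 + S*(-⅓ + S/3) (N(p, S) = -7 + ((-⅓ + S/3)*S - 2) = -7 + (S*(-⅓ + S/3) - 2) = -7 + (-2 + S*(-⅓ + S/3)) = -9 + S*(-⅓ + S/3))
y(g) = 33 + g (y(g) = g + 33 = 33 + g)
N(L(1), -4)*y(19) = (-9 + (⅓)*(-4)*(-1 - 4))*(33 + 19) = (-9 + (⅓)*(-4)*(-5))*52 = (-9 + 20/3)*52 = -7/3*52 = -364/3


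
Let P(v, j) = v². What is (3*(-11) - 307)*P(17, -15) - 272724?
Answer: -370984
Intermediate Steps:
(3*(-11) - 307)*P(17, -15) - 272724 = (3*(-11) - 307)*17² - 272724 = (-33 - 307)*289 - 272724 = -340*289 - 272724 = -98260 - 272724 = -370984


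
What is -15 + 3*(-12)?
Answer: -51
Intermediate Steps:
-15 + 3*(-12) = -15 - 36 = -51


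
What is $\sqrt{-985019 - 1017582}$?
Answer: $i \sqrt{2002601} \approx 1415.1 i$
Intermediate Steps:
$\sqrt{-985019 - 1017582} = \sqrt{-2002601} = i \sqrt{2002601}$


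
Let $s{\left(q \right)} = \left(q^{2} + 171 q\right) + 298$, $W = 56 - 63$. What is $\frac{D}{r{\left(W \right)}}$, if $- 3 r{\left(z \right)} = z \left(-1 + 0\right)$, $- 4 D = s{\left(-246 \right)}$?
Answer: $\frac{14061}{7} \approx 2008.7$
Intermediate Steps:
$W = -7$ ($W = 56 - 63 = -7$)
$s{\left(q \right)} = 298 + q^{2} + 171 q$
$D = -4687$ ($D = - \frac{298 + \left(-246\right)^{2} + 171 \left(-246\right)}{4} = - \frac{298 + 60516 - 42066}{4} = \left(- \frac{1}{4}\right) 18748 = -4687$)
$r{\left(z \right)} = \frac{z}{3}$ ($r{\left(z \right)} = - \frac{z \left(-1 + 0\right)}{3} = - \frac{z \left(-1\right)}{3} = - \frac{\left(-1\right) z}{3} = \frac{z}{3}$)
$\frac{D}{r{\left(W \right)}} = - \frac{4687}{\frac{1}{3} \left(-7\right)} = - \frac{4687}{- \frac{7}{3}} = \left(-4687\right) \left(- \frac{3}{7}\right) = \frac{14061}{7}$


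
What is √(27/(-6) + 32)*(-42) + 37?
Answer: 37 - 21*√110 ≈ -183.25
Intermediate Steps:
√(27/(-6) + 32)*(-42) + 37 = √(27*(-⅙) + 32)*(-42) + 37 = √(-9/2 + 32)*(-42) + 37 = √(55/2)*(-42) + 37 = (√110/2)*(-42) + 37 = -21*√110 + 37 = 37 - 21*√110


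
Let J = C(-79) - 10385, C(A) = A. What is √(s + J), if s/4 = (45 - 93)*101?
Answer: 4*I*√1866 ≈ 172.79*I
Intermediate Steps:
s = -19392 (s = 4*((45 - 93)*101) = 4*(-48*101) = 4*(-4848) = -19392)
J = -10464 (J = -79 - 10385 = -10464)
√(s + J) = √(-19392 - 10464) = √(-29856) = 4*I*√1866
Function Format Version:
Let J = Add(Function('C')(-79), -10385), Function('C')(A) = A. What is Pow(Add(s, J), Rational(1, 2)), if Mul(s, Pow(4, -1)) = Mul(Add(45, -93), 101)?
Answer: Mul(4, I, Pow(1866, Rational(1, 2))) ≈ Mul(172.79, I)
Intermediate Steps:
s = -19392 (s = Mul(4, Mul(Add(45, -93), 101)) = Mul(4, Mul(-48, 101)) = Mul(4, -4848) = -19392)
J = -10464 (J = Add(-79, -10385) = -10464)
Pow(Add(s, J), Rational(1, 2)) = Pow(Add(-19392, -10464), Rational(1, 2)) = Pow(-29856, Rational(1, 2)) = Mul(4, I, Pow(1866, Rational(1, 2)))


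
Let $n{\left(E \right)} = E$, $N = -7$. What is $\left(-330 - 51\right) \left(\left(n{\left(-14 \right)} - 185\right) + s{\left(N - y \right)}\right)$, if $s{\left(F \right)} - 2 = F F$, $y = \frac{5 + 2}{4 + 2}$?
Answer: $\frac{595757}{12} \approx 49646.0$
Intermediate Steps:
$y = \frac{7}{6} \approx 1.1667$
$s{\left(F \right)} = 2 + F^{2}$ ($s{\left(F \right)} = 2 + F F = 2 + F^{2}$)
$\left(-330 - 51\right) \left(\left(n{\left(-14 \right)} - 185\right) + s{\left(N - y \right)}\right) = \left(-330 - 51\right) \left(\left(-14 - 185\right) + \left(2 + \left(-7 - \frac{7}{6}\right)^{2}\right)\right) = - 381 \left(\left(-14 - 185\right) + \left(2 + \left(-7 - \frac{7}{6}\right)^{2}\right)\right) = - 381 \left(-199 + \left(2 + \left(- \frac{49}{6}\right)^{2}\right)\right) = - 381 \left(-199 + \left(2 + \frac{2401}{36}\right)\right) = - 381 \left(-199 + \frac{2473}{36}\right) = \left(-381\right) \left(- \frac{4691}{36}\right) = \frac{595757}{12}$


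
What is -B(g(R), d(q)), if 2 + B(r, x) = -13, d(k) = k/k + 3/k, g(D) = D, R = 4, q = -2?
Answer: 15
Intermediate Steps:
d(k) = 1 + 3/k
B(r, x) = -15 (B(r, x) = -2 - 13 = -15)
-B(g(R), d(q)) = -1*(-15) = 15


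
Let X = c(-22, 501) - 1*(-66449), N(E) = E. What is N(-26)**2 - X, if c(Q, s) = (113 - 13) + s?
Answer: -66374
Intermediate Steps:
c(Q, s) = 100 + s
X = 67050 (X = (100 + 501) - 1*(-66449) = 601 + 66449 = 67050)
N(-26)**2 - X = (-26)**2 - 1*67050 = 676 - 67050 = -66374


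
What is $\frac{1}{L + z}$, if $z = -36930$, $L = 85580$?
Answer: $\frac{1}{48650} \approx 2.0555 \cdot 10^{-5}$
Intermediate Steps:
$\frac{1}{L + z} = \frac{1}{85580 - 36930} = \frac{1}{48650}$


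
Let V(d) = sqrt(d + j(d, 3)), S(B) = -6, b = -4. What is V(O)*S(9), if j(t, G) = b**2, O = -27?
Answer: -6*I*sqrt(11) ≈ -19.9*I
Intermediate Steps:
j(t, G) = 16 (j(t, G) = (-4)**2 = 16)
V(d) = sqrt(16 + d) (V(d) = sqrt(d + 16) = sqrt(16 + d))
V(O)*S(9) = sqrt(16 - 27)*(-6) = sqrt(-11)*(-6) = (I*sqrt(11))*(-6) = -6*I*sqrt(11)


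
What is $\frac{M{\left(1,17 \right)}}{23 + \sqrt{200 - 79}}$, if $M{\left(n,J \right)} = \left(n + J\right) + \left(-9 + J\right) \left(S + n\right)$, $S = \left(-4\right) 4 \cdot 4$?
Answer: $- \frac{243}{17} \approx -14.294$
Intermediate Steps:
$S = -64$ ($S = \left(-16\right) 4 = -64$)
$M{\left(n,J \right)} = J + n + \left(-64 + n\right) \left(-9 + J\right)$ ($M{\left(n,J \right)} = \left(n + J\right) + \left(-9 + J\right) \left(-64 + n\right) = \left(J + n\right) + \left(-64 + n\right) \left(-9 + J\right) = J + n + \left(-64 + n\right) \left(-9 + J\right)$)
$\frac{M{\left(1,17 \right)}}{23 + \sqrt{200 - 79}} = \frac{576 - 1071 - 8 + 17 \cdot 1}{23 + \sqrt{200 - 79}} = \frac{576 - 1071 - 8 + 17}{23 + \sqrt{121}} = - \frac{486}{23 + 11} = - \frac{486}{34} = \left(-486\right) \frac{1}{34} = - \frac{243}{17}$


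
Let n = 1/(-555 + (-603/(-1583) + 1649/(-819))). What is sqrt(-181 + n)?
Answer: I*sqrt(94264822026031888390)/721661245 ≈ 13.454*I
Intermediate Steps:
n = -1296477/721661245 (n = 1/(-555 + (-603*(-1/1583) + 1649*(-1/819))) = 1/(-555 + (603/1583 - 1649/819)) = 1/(-555 - 2116510/1296477) = 1/(-721661245/1296477) = -1296477/721661245 ≈ -0.0017965)
sqrt(-181 + n) = sqrt(-181 - 1296477/721661245) = sqrt(-130621981822/721661245) = I*sqrt(94264822026031888390)/721661245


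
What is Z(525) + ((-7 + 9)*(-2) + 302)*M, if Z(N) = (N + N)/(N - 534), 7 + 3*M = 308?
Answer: 89348/3 ≈ 29783.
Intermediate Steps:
M = 301/3 (M = -7/3 + (1/3)*308 = -7/3 + 308/3 = 301/3 ≈ 100.33)
Z(N) = 2*N/(-534 + N) (Z(N) = (2*N)/(-534 + N) = 2*N/(-534 + N))
Z(525) + ((-7 + 9)*(-2) + 302)*M = 2*525/(-534 + 525) + ((-7 + 9)*(-2) + 302)*(301/3) = 2*525/(-9) + (2*(-2) + 302)*(301/3) = 2*525*(-1/9) + (-4 + 302)*(301/3) = -350/3 + 298*(301/3) = -350/3 + 89698/3 = 89348/3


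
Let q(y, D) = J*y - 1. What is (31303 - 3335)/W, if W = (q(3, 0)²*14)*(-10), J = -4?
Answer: -6992/5915 ≈ -1.1821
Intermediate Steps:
q(y, D) = -1 - 4*y (q(y, D) = -4*y - 1 = -1 - 4*y)
W = -23660 (W = ((-1 - 4*3)²*14)*(-10) = ((-1 - 12)²*14)*(-10) = ((-13)²*14)*(-10) = (169*14)*(-10) = 2366*(-10) = -23660)
(31303 - 3335)/W = (31303 - 3335)/(-23660) = 27968*(-1/23660) = -6992/5915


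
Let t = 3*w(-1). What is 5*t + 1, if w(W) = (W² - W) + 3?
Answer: 76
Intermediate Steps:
w(W) = 3 + W² - W
t = 15 (t = 3*(3 + (-1)² - 1*(-1)) = 3*(3 + 1 + 1) = 3*5 = 15)
5*t + 1 = 5*15 + 1 = 75 + 1 = 76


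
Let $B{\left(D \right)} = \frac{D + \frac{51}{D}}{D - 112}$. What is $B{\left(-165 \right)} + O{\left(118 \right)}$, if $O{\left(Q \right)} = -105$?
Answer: $- \frac{1590583}{15235} \approx -104.4$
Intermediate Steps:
$B{\left(D \right)} = \frac{D + \frac{51}{D}}{-112 + D}$
$B{\left(-165 \right)} + O{\left(118 \right)} = \frac{51 + \left(-165\right)^{2}}{\left(-165\right) \left(-112 - 165\right)} - 105 = - \frac{51 + 27225}{165 \left(-277\right)} - 105 = \left(- \frac{1}{165}\right) \left(- \frac{1}{277}\right) 27276 - 105 = \frac{9092}{15235} - 105 = - \frac{1590583}{15235}$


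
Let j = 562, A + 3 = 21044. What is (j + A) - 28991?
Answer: -7388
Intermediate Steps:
A = 21041 (A = -3 + 21044 = 21041)
(j + A) - 28991 = (562 + 21041) - 28991 = 21603 - 28991 = -7388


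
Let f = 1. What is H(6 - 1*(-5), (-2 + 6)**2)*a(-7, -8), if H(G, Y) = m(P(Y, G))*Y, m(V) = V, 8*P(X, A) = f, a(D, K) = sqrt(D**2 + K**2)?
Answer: 2*sqrt(113) ≈ 21.260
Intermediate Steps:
P(X, A) = 1/8 (P(X, A) = (1/8)*1 = 1/8)
H(G, Y) = Y/8
H(6 - 1*(-5), (-2 + 6)**2)*a(-7, -8) = ((-2 + 6)**2/8)*sqrt((-7)**2 + (-8)**2) = ((1/8)*4**2)*sqrt(49 + 64) = ((1/8)*16)*sqrt(113) = 2*sqrt(113)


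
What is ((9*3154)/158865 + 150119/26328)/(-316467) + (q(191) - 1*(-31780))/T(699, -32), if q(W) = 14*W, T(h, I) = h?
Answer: 5067240331442062267/102803805856223640 ≈ 49.290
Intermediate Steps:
((9*3154)/158865 + 150119/26328)/(-316467) + (q(191) - 1*(-31780))/T(699, -32) = ((9*3154)/158865 + 150119/26328)/(-316467) + (14*191 - 1*(-31780))/699 = (28386*(1/158865) + 150119*(1/26328))*(-1/316467) + (2674 + 31780)*(1/699) = (9462/52955 + 150119/26328)*(-1/316467) + 34454*(1/699) = (8198667181/1394199240)*(-1/316467) + 34454/699 = -8198667181/441218050885080 + 34454/699 = 5067240331442062267/102803805856223640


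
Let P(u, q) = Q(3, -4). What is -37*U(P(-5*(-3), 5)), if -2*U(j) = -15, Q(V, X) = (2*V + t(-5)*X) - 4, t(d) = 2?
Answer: -555/2 ≈ -277.50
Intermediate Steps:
Q(V, X) = -4 + 2*V + 2*X (Q(V, X) = (2*V + 2*X) - 4 = -4 + 2*V + 2*X)
P(u, q) = -6 (P(u, q) = -4 + 2*3 + 2*(-4) = -4 + 6 - 8 = -6)
U(j) = 15/2 (U(j) = -1/2*(-15) = 15/2)
-37*U(P(-5*(-3), 5)) = -37*15/2 = -555/2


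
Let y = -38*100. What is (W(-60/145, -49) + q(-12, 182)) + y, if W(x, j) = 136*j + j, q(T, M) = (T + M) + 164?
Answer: -10179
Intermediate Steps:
y = -3800
q(T, M) = 164 + M + T (q(T, M) = (M + T) + 164 = 164 + M + T)
W(x, j) = 137*j
(W(-60/145, -49) + q(-12, 182)) + y = (137*(-49) + (164 + 182 - 12)) - 3800 = (-6713 + 334) - 3800 = -6379 - 3800 = -10179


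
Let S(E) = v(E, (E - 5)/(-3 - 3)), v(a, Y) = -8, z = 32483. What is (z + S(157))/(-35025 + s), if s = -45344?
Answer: -32475/80369 ≈ -0.40407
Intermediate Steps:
S(E) = -8
(z + S(157))/(-35025 + s) = (32483 - 8)/(-35025 - 45344) = 32475/(-80369) = 32475*(-1/80369) = -32475/80369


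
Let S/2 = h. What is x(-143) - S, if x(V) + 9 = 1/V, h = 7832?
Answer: -2241240/143 ≈ -15673.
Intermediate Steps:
x(V) = -9 + 1/V
S = 15664 (S = 2*7832 = 15664)
x(-143) - S = (-9 + 1/(-143)) - 1*15664 = (-9 - 1/143) - 15664 = -1288/143 - 15664 = -2241240/143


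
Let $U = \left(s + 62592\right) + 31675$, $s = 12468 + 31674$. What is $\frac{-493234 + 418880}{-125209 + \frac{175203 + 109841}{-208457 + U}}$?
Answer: $\frac{1302087248}{2192731269} \approx 0.59382$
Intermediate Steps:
$s = 44142$
$U = 138409$ ($U = \left(44142 + 62592\right) + 31675 = 106734 + 31675 = 138409$)
$\frac{-493234 + 418880}{-125209 + \frac{175203 + 109841}{-208457 + U}} = \frac{-493234 + 418880}{-125209 + \frac{175203 + 109841}{-208457 + 138409}} = - \frac{74354}{-125209 + \frac{285044}{-70048}} = - \frac{74354}{-125209 + 285044 \left(- \frac{1}{70048}\right)} = - \frac{74354}{-125209 - \frac{71261}{17512}} = - \frac{74354}{- \frac{2192731269}{17512}} = \left(-74354\right) \left(- \frac{17512}{2192731269}\right) = \frac{1302087248}{2192731269}$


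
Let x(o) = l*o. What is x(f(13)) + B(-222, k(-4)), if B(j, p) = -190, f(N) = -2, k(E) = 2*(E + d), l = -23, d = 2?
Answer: -144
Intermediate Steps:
k(E) = 4 + 2*E (k(E) = 2*(E + 2) = 2*(2 + E) = 4 + 2*E)
x(o) = -23*o
x(f(13)) + B(-222, k(-4)) = -23*(-2) - 190 = 46 - 190 = -144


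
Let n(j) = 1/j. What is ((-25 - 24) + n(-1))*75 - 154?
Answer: -3904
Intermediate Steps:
((-25 - 24) + n(-1))*75 - 154 = ((-25 - 24) + 1/(-1))*75 - 154 = (-49 - 1)*75 - 154 = -50*75 - 154 = -3750 - 154 = -3904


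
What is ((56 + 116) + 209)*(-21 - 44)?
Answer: -24765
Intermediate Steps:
((56 + 116) + 209)*(-21 - 44) = (172 + 209)*(-65) = 381*(-65) = -24765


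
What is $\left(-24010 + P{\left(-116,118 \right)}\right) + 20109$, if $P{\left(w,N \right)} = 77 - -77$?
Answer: $-3747$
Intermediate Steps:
$P{\left(w,N \right)} = 154$ ($P{\left(w,N \right)} = 77 + 77 = 154$)
$\left(-24010 + P{\left(-116,118 \right)}\right) + 20109 = \left(-24010 + 154\right) + 20109 = -23856 + 20109 = -3747$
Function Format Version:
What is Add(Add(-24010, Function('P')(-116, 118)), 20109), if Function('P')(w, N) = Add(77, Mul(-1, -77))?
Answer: -3747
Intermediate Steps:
Function('P')(w, N) = 154 (Function('P')(w, N) = Add(77, 77) = 154)
Add(Add(-24010, Function('P')(-116, 118)), 20109) = Add(Add(-24010, 154), 20109) = Add(-23856, 20109) = -3747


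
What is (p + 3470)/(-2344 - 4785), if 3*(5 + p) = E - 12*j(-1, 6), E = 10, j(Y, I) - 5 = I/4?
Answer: -10327/21387 ≈ -0.48286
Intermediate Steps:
j(Y, I) = 5 + I/4
p = -83/3 (p = -5 + (10 - 12*(5 + (¼)*6))/3 = -5 + (10 - 12*(5 + 3/2))/3 = -5 + (10 - 12*13/2)/3 = -5 + (10 - 78)/3 = -5 + (⅓)*(-68) = -5 - 68/3 = -83/3 ≈ -27.667)
(p + 3470)/(-2344 - 4785) = (-83/3 + 3470)/(-2344 - 4785) = (10327/3)/(-7129) = (10327/3)*(-1/7129) = -10327/21387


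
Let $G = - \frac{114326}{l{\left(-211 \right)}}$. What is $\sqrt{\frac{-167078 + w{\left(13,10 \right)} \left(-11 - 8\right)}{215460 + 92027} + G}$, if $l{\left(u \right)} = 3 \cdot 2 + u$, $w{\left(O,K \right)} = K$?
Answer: $\frac{\sqrt{2213749922482414370}}{63034835} \approx 23.604$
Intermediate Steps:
$l{\left(u \right)} = 6 + u$
$G = \frac{114326}{205}$ ($G = - \frac{114326}{6 - 211} = - \frac{114326}{-205} = \left(-114326\right) \left(- \frac{1}{205}\right) = \frac{114326}{205} \approx 557.69$)
$\sqrt{\frac{-167078 + w{\left(13,10 \right)} \left(-11 - 8\right)}{215460 + 92027} + G} = \sqrt{\frac{-167078 + 10 \left(-11 - 8\right)}{215460 + 92027} + \frac{114326}{205}} = \sqrt{\frac{-167078 + 10 \left(-11 - 8\right)}{307487} + \frac{114326}{205}} = \sqrt{\left(-167078 + 10 \left(-19\right)\right) \frac{1}{307487} + \frac{114326}{205}} = \sqrt{\left(-167078 - 190\right) \frac{1}{307487} + \frac{114326}{205}} = \sqrt{\left(-167268\right) \frac{1}{307487} + \frac{114326}{205}} = \sqrt{- \frac{167268}{307487} + \frac{114326}{205}} = \sqrt{\frac{35119468822}{63034835}} = \frac{\sqrt{2213749922482414370}}{63034835}$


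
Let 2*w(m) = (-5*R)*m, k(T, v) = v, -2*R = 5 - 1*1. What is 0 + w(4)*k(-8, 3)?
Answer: 60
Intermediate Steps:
R = -2 (R = -(5 - 1*1)/2 = -(5 - 1)/2 = -½*4 = -2)
w(m) = 5*m (w(m) = ((-5*(-2))*m)/2 = (10*m)/2 = 5*m)
0 + w(4)*k(-8, 3) = 0 + (5*4)*3 = 0 + 20*3 = 0 + 60 = 60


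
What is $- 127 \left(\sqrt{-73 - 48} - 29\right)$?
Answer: $3683 - 1397 i \approx 3683.0 - 1397.0 i$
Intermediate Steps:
$- 127 \left(\sqrt{-73 - 48} - 29\right) = - 127 \left(\sqrt{-121} - 29\right) = - 127 \left(11 i - 29\right) = - 127 \left(-29 + 11 i\right) = 3683 - 1397 i$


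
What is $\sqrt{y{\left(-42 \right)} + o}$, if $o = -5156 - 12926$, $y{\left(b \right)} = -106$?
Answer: $2 i \sqrt{4547} \approx 134.86 i$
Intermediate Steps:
$o = -18082$ ($o = -5156 - 12926 = -18082$)
$\sqrt{y{\left(-42 \right)} + o} = \sqrt{-106 - 18082} = \sqrt{-18188} = 2 i \sqrt{4547}$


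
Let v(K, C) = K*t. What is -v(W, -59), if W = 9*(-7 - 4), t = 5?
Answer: 495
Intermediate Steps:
W = -99 (W = 9*(-11) = -99)
v(K, C) = 5*K (v(K, C) = K*5 = 5*K)
-v(W, -59) = -5*(-99) = -1*(-495) = 495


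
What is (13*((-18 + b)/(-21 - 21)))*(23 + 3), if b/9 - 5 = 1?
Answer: -2028/7 ≈ -289.71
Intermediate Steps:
b = 54 (b = 45 + 9*1 = 45 + 9 = 54)
(13*((-18 + b)/(-21 - 21)))*(23 + 3) = (13*((-18 + 54)/(-21 - 21)))*(23 + 3) = (13*(36/(-42)))*26 = (13*(36*(-1/42)))*26 = (13*(-6/7))*26 = -78/7*26 = -2028/7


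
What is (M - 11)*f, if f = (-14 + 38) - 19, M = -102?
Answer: -565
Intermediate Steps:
f = 5 (f = 24 - 19 = 5)
(M - 11)*f = (-102 - 11)*5 = -113*5 = -565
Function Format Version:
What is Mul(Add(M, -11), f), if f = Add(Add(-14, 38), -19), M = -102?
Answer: -565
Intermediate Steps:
f = 5 (f = Add(24, -19) = 5)
Mul(Add(M, -11), f) = Mul(Add(-102, -11), 5) = Mul(-113, 5) = -565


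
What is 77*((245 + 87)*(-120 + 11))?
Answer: -2786476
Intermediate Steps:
77*((245 + 87)*(-120 + 11)) = 77*(332*(-109)) = 77*(-36188) = -2786476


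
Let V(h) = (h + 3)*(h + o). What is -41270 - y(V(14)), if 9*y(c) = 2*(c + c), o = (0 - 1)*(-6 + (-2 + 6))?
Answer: -372518/9 ≈ -41391.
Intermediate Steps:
o = 2 (o = -(-6 + 4) = -1*(-2) = 2)
V(h) = (2 + h)*(3 + h) (V(h) = (h + 3)*(h + 2) = (3 + h)*(2 + h) = (2 + h)*(3 + h))
y(c) = 4*c/9 (y(c) = (2*(c + c))/9 = (2*(2*c))/9 = (4*c)/9 = 4*c/9)
-41270 - y(V(14)) = -41270 - 4*(6 + 14² + 5*14)/9 = -41270 - 4*(6 + 196 + 70)/9 = -41270 - 4*272/9 = -41270 - 1*1088/9 = -41270 - 1088/9 = -372518/9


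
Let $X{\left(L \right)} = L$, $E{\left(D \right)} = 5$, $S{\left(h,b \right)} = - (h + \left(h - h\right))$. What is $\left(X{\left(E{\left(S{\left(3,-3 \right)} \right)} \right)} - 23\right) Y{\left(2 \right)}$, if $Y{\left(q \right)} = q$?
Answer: $-36$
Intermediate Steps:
$S{\left(h,b \right)} = - h$ ($S{\left(h,b \right)} = - (h + 0) = - h$)
$\left(X{\left(E{\left(S{\left(3,-3 \right)} \right)} \right)} - 23\right) Y{\left(2 \right)} = \left(5 - 23\right) 2 = \left(-18\right) 2 = -36$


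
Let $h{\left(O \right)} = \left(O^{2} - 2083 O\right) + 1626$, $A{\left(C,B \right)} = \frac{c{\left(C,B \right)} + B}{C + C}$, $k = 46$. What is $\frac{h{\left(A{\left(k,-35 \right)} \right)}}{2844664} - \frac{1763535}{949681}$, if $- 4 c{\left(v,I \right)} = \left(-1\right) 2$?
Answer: $- \frac{320920217140095}{172897494539776} \approx -1.8561$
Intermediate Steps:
$c{\left(v,I \right)} = \frac{1}{2}$ ($c{\left(v,I \right)} = - \frac{\left(-1\right) 2}{4} = \left(- \frac{1}{4}\right) \left(-2\right) = \frac{1}{2}$)
$A{\left(C,B \right)} = \frac{\frac{1}{2} + B}{2 C}$ ($A{\left(C,B \right)} = \frac{\frac{1}{2} + B}{C + C} = \frac{\frac{1}{2} + B}{2 C}$)
$h{\left(O \right)} = 1626 + O^{2} - 2083 O$
$\frac{h{\left(A{\left(k,-35 \right)} \right)}}{2844664} - \frac{1763535}{949681} = \frac{1626 + \left(\frac{1 + 2 \left(-35\right)}{4 \cdot 46}\right)^{2} - 2083 \frac{1 + 2 \left(-35\right)}{4 \cdot 46}}{2844664} - \frac{1763535}{949681} = \left(1626 + \left(\frac{1}{4} \cdot \frac{1}{46} \left(1 - 70\right)\right)^{2} - 2083 \cdot \frac{1}{4} \cdot \frac{1}{46} \left(1 - 70\right)\right) \frac{1}{2844664} - \frac{1763535}{949681} = \left(1626 + \left(\frac{1}{4} \cdot \frac{1}{46} \left(-69\right)\right)^{2} - 2083 \cdot \frac{1}{4} \cdot \frac{1}{46} \left(-69\right)\right) \frac{1}{2844664} - \frac{1763535}{949681} = \left(1626 + \left(- \frac{3}{8}\right)^{2} - - \frac{6249}{8}\right) \frac{1}{2844664} - \frac{1763535}{949681} = \left(1626 + \frac{9}{64} + \frac{6249}{8}\right) \frac{1}{2844664} - \frac{1763535}{949681} = \frac{154065}{64} \cdot \frac{1}{2844664} - \frac{1763535}{949681} = \frac{154065}{182058496} - \frac{1763535}{949681} = - \frac{320920217140095}{172897494539776}$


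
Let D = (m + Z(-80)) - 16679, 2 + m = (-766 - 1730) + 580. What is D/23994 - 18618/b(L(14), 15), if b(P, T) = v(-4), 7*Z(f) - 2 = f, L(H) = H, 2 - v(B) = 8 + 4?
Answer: 173652193/93310 ≈ 1861.0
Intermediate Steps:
v(B) = -10 (v(B) = 2 - (8 + 4) = 2 - 1*12 = 2 - 12 = -10)
Z(f) = 2/7 + f/7
m = -1918 (m = -2 + ((-766 - 1730) + 580) = -2 + (-2496 + 580) = -2 - 1916 = -1918)
b(P, T) = -10
D = -130257/7 (D = (-1918 + (2/7 + (1/7)*(-80))) - 16679 = (-1918 + (2/7 - 80/7)) - 16679 = (-1918 - 78/7) - 16679 = -13504/7 - 16679 = -130257/7 ≈ -18608.)
D/23994 - 18618/b(L(14), 15) = -130257/7/23994 - 18618/(-10) = -130257/7*1/23994 - 18618*(-1/10) = -14473/18662 + 9309/5 = 173652193/93310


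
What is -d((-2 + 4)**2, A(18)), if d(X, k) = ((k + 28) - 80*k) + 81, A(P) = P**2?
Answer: 25487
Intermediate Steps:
d(X, k) = 109 - 79*k (d(X, k) = ((28 + k) - 80*k) + 81 = (28 - 79*k) + 81 = 109 - 79*k)
-d((-2 + 4)**2, A(18)) = -(109 - 79*18**2) = -(109 - 79*324) = -(109 - 25596) = -1*(-25487) = 25487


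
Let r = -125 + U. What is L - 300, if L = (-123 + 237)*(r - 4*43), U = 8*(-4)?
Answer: -37806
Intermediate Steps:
U = -32
r = -157 (r = -125 - 32 = -157)
L = -37506 (L = (-123 + 237)*(-157 - 4*43) = 114*(-157 - 172) = 114*(-329) = -37506)
L - 300 = -37506 - 300 = -37806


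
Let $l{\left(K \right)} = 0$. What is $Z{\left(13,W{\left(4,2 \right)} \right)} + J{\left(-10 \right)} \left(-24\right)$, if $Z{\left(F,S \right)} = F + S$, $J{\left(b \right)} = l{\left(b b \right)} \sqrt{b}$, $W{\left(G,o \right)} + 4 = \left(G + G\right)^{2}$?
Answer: $73$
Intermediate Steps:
$W{\left(G,o \right)} = -4 + 4 G^{2}$ ($W{\left(G,o \right)} = -4 + \left(G + G\right)^{2} = -4 + \left(2 G\right)^{2} = -4 + 4 G^{2}$)
$J{\left(b \right)} = 0$ ($J{\left(b \right)} = 0 \sqrt{b} = 0$)
$Z{\left(13,W{\left(4,2 \right)} \right)} + J{\left(-10 \right)} \left(-24\right) = \left(13 - \left(4 - 4 \cdot 4^{2}\right)\right) + 0 \left(-24\right) = \left(13 + \left(-4 + 4 \cdot 16\right)\right) + 0 = \left(13 + \left(-4 + 64\right)\right) + 0 = \left(13 + 60\right) + 0 = 73 + 0 = 73$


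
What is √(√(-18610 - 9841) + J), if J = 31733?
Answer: √(31733 + I*√28451) ≈ 178.14 + 0.4734*I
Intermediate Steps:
√(√(-18610 - 9841) + J) = √(√(-18610 - 9841) + 31733) = √(√(-28451) + 31733) = √(I*√28451 + 31733) = √(31733 + I*√28451)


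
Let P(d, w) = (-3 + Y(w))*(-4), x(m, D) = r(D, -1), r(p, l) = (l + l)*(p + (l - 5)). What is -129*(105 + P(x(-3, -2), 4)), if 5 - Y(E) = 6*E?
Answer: -24897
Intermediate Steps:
r(p, l) = 2*l*(-5 + l + p) (r(p, l) = (2*l)*(p + (-5 + l)) = (2*l)*(-5 + l + p) = 2*l*(-5 + l + p))
Y(E) = 5 - 6*E
x(m, D) = 12 - 2*D (x(m, D) = 2*(-1)*(-5 - 1 + D) = 2*(-1)*(-6 + D) = 12 - 2*D)
P(d, w) = -8 + 24*w (P(d, w) = (-3 + (5 - 6*w))*(-4) = (2 - 6*w)*(-4) = -8 + 24*w)
-129*(105 + P(x(-3, -2), 4)) = -129*(105 + (-8 + 24*4)) = -129*(105 + (-8 + 96)) = -129*(105 + 88) = -129*193 = -24897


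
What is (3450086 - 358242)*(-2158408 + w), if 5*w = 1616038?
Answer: -28370766727688/5 ≈ -5.6742e+12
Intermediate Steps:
w = 1616038/5 (w = (⅕)*1616038 = 1616038/5 ≈ 3.2321e+5)
(3450086 - 358242)*(-2158408 + w) = (3450086 - 358242)*(-2158408 + 1616038/5) = 3091844*(-9176002/5) = -28370766727688/5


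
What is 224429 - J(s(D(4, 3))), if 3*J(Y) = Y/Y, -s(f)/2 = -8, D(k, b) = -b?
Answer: 673286/3 ≈ 2.2443e+5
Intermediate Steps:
s(f) = 16 (s(f) = -2*(-8) = 16)
J(Y) = 1/3 (J(Y) = (Y/Y)/3 = (1/3)*1 = 1/3)
224429 - J(s(D(4, 3))) = 224429 - 1*1/3 = 224429 - 1/3 = 673286/3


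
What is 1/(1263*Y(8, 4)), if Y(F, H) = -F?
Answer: -1/10104 ≈ -9.8971e-5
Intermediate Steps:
1/(1263*Y(8, 4)) = 1/(1263*(-1*8)) = 1/(1263*(-8)) = 1/(-10104) = -1/10104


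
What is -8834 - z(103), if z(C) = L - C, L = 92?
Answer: -8823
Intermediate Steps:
z(C) = 92 - C
-8834 - z(103) = -8834 - (92 - 1*103) = -8834 - (92 - 103) = -8834 - 1*(-11) = -8834 + 11 = -8823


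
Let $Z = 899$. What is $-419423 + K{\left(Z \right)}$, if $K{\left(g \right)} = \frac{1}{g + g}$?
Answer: $- \frac{754122553}{1798} \approx -4.1942 \cdot 10^{5}$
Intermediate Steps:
$K{\left(g \right)} = \frac{1}{2 g}$
$-419423 + K{\left(Z \right)} = -419423 + \frac{1}{2 \cdot 899} = -419423 + \frac{1}{2} \cdot \frac{1}{899} = -419423 + \frac{1}{1798} = - \frac{754122553}{1798}$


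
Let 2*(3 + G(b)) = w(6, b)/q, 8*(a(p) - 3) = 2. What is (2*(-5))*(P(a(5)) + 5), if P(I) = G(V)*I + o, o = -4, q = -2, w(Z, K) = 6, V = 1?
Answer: 545/4 ≈ 136.25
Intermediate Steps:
a(p) = 13/4 (a(p) = 3 + (⅛)*2 = 3 + ¼ = 13/4)
G(b) = -9/2 (G(b) = -3 + (6/(-2))/2 = -3 + (6*(-½))/2 = -3 + (½)*(-3) = -3 - 3/2 = -9/2)
P(I) = -4 - 9*I/2 (P(I) = -9*I/2 - 4 = -4 - 9*I/2)
(2*(-5))*(P(a(5)) + 5) = (2*(-5))*((-4 - 9/2*13/4) + 5) = -10*((-4 - 117/8) + 5) = -10*(-149/8 + 5) = -10*(-109/8) = 545/4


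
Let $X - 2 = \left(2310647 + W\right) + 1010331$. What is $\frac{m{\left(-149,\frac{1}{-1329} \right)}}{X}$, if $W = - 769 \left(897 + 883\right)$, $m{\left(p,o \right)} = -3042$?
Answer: $- \frac{507}{325360} \approx -0.0015583$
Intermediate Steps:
$W = -1368820$ ($W = \left(-769\right) 1780 = -1368820$)
$X = 1952160$ ($X = 2 + \left(\left(2310647 - 1368820\right) + 1010331\right) = 2 + \left(941827 + 1010331\right) = 2 + 1952158 = 1952160$)
$\frac{m{\left(-149,\frac{1}{-1329} \right)}}{X} = - \frac{3042}{1952160} = \left(-3042\right) \frac{1}{1952160} = - \frac{507}{325360}$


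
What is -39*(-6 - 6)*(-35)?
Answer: -16380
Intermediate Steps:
-39*(-6 - 6)*(-35) = -39*(-12)*(-35) = 468*(-35) = -16380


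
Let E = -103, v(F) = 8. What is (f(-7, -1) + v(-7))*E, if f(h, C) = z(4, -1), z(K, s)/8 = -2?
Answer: 824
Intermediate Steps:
z(K, s) = -16 (z(K, s) = 8*(-2) = -16)
f(h, C) = -16
(f(-7, -1) + v(-7))*E = (-16 + 8)*(-103) = -8*(-103) = 824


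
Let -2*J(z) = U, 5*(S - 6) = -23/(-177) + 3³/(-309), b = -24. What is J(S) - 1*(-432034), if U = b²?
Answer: 431746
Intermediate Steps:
S = 547706/91155 (S = 6 + (-23/(-177) + 3³/(-309))/5 = 6 + (-23*(-1/177) + 27*(-1/309))/5 = 6 + (23/177 - 9/103)/5 = 6 + (⅕)*(776/18231) = 6 + 776/91155 = 547706/91155 ≈ 6.0085)
U = 576 (U = (-24)² = 576)
J(z) = -288 (J(z) = -½*576 = -288)
J(S) - 1*(-432034) = -288 - 1*(-432034) = -288 + 432034 = 431746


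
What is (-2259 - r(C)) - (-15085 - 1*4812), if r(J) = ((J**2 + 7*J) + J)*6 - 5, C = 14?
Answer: 15795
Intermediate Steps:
r(J) = -5 + 6*J**2 + 48*J (r(J) = (J**2 + 8*J)*6 - 5 = (6*J**2 + 48*J) - 5 = -5 + 6*J**2 + 48*J)
(-2259 - r(C)) - (-15085 - 1*4812) = (-2259 - (-5 + 6*14**2 + 48*14)) - (-15085 - 1*4812) = (-2259 - (-5 + 6*196 + 672)) - (-15085 - 4812) = (-2259 - (-5 + 1176 + 672)) - 1*(-19897) = (-2259 - 1*1843) + 19897 = (-2259 - 1843) + 19897 = -4102 + 19897 = 15795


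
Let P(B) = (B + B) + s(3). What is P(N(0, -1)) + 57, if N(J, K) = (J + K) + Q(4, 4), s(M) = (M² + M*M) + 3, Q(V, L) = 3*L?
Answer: 100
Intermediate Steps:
s(M) = 3 + 2*M² (s(M) = (M² + M²) + 3 = 2*M² + 3 = 3 + 2*M²)
N(J, K) = 12 + J + K (N(J, K) = (J + K) + 3*4 = (J + K) + 12 = 12 + J + K)
P(B) = 21 + 2*B (P(B) = (B + B) + (3 + 2*3²) = 2*B + (3 + 2*9) = 2*B + (3 + 18) = 2*B + 21 = 21 + 2*B)
P(N(0, -1)) + 57 = (21 + 2*(12 + 0 - 1)) + 57 = (21 + 2*11) + 57 = (21 + 22) + 57 = 43 + 57 = 100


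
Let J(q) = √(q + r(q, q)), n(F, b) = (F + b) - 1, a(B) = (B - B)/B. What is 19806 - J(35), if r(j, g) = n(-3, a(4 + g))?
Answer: 19806 - √31 ≈ 19800.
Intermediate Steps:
a(B) = 0 (a(B) = 0/B = 0)
n(F, b) = -1 + F + b
r(j, g) = -4 (r(j, g) = -1 - 3 + 0 = -4)
J(q) = √(-4 + q) (J(q) = √(q - 4) = √(-4 + q))
19806 - J(35) = 19806 - √(-4 + 35) = 19806 - √31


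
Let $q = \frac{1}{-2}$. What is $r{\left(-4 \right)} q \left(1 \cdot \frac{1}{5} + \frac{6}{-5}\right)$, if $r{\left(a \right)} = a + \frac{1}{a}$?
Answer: $- \frac{17}{8} \approx -2.125$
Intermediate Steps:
$q = - \frac{1}{2} \approx -0.5$
$r{\left(-4 \right)} q \left(1 \cdot \frac{1}{5} + \frac{6}{-5}\right) = \left(-4 + \frac{1}{-4}\right) \left(- \frac{1}{2}\right) \left(1 \cdot \frac{1}{5} + \frac{6}{-5}\right) = \left(-4 - \frac{1}{4}\right) \left(- \frac{1}{2}\right) \left(1 \cdot \frac{1}{5} + 6 \left(- \frac{1}{5}\right)\right) = \left(- \frac{17}{4}\right) \left(- \frac{1}{2}\right) \left(\frac{1}{5} - \frac{6}{5}\right) = \frac{17}{8} \left(-1\right) = - \frac{17}{8}$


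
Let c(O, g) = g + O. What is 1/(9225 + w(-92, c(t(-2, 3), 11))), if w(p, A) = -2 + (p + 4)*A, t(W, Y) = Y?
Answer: 1/7991 ≈ 0.00012514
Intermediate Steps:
c(O, g) = O + g
w(p, A) = -2 + A*(4 + p) (w(p, A) = -2 + (4 + p)*A = -2 + A*(4 + p))
1/(9225 + w(-92, c(t(-2, 3), 11))) = 1/(9225 + (-2 + 4*(3 + 11) + (3 + 11)*(-92))) = 1/(9225 + (-2 + 4*14 + 14*(-92))) = 1/(9225 + (-2 + 56 - 1288)) = 1/(9225 - 1234) = 1/7991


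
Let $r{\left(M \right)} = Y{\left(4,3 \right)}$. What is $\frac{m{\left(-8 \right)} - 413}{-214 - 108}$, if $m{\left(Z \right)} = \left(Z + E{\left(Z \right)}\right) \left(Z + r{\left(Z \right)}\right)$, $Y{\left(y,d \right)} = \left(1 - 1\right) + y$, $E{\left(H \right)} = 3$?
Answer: $\frac{393}{322} \approx 1.2205$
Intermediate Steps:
$Y{\left(y,d \right)} = y$ ($Y{\left(y,d \right)} = 0 + y = y$)
$r{\left(M \right)} = 4$
$m{\left(Z \right)} = \left(3 + Z\right) \left(4 + Z\right)$ ($m{\left(Z \right)} = \left(Z + 3\right) \left(Z + 4\right) = \left(3 + Z\right) \left(4 + Z\right)$)
$\frac{m{\left(-8 \right)} - 413}{-214 - 108} = \frac{\left(12 + \left(-8\right)^{2} + 7 \left(-8\right)\right) - 413}{-214 - 108} = \frac{\left(12 + 64 - 56\right) - 413}{-322} = \left(20 - 413\right) \left(- \frac{1}{322}\right) = \left(-393\right) \left(- \frac{1}{322}\right) = \frac{393}{322}$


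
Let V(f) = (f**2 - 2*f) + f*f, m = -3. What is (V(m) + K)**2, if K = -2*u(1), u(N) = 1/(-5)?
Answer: 14884/25 ≈ 595.36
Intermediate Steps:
u(N) = -1/5
V(f) = -2*f + 2*f**2 (V(f) = (f**2 - 2*f) + f**2 = -2*f + 2*f**2)
K = 2/5 (K = -2*(-1/5) = 2/5 ≈ 0.40000)
(V(m) + K)**2 = (2*(-3)*(-1 - 3) + 2/5)**2 = (2*(-3)*(-4) + 2/5)**2 = (24 + 2/5)**2 = (122/5)**2 = 14884/25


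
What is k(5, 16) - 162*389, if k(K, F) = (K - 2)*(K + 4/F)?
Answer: -252009/4 ≈ -63002.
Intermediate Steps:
k(K, F) = (-2 + K)*(K + 4/F)
k(5, 16) - 162*389 = (-8 + 4*5 + 16*5*(-2 + 5))/16 - 162*389 = (-8 + 20 + 16*5*3)/16 - 63018 = (-8 + 20 + 240)/16 - 63018 = (1/16)*252 - 63018 = 63/4 - 63018 = -252009/4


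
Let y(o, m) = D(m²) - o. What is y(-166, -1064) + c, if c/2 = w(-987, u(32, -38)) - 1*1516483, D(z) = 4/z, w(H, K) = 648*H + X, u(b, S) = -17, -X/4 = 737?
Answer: -1222054612351/283024 ≈ -4.3178e+6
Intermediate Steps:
X = -2948 (X = -4*737 = -2948)
w(H, K) = -2948 + 648*H (w(H, K) = 648*H - 2948 = -2948 + 648*H)
c = -4318014 (c = 2*((-2948 + 648*(-987)) - 1*1516483) = 2*((-2948 - 639576) - 1516483) = 2*(-642524 - 1516483) = 2*(-2159007) = -4318014)
y(o, m) = -o + 4/m² (y(o, m) = 4/(m²) - o = 4/m² - o = -o + 4/m²)
y(-166, -1064) + c = (-1*(-166) + 4/(-1064)²) - 4318014 = (166 + 4*(1/1132096)) - 4318014 = (166 + 1/283024) - 4318014 = 46981985/283024 - 4318014 = -1222054612351/283024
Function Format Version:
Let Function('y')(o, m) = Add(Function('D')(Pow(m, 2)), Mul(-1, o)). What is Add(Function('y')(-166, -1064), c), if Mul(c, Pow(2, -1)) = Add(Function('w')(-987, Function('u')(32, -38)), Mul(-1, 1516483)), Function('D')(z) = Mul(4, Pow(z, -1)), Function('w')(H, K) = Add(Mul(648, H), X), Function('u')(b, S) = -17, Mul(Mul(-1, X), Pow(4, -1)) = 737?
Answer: Rational(-1222054612351, 283024) ≈ -4.3178e+6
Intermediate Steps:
X = -2948 (X = Mul(-4, 737) = -2948)
Function('w')(H, K) = Add(-2948, Mul(648, H)) (Function('w')(H, K) = Add(Mul(648, H), -2948) = Add(-2948, Mul(648, H)))
c = -4318014 (c = Mul(2, Add(Add(-2948, Mul(648, -987)), Mul(-1, 1516483))) = Mul(2, Add(Add(-2948, -639576), -1516483)) = Mul(2, Add(-642524, -1516483)) = Mul(2, -2159007) = -4318014)
Function('y')(o, m) = Add(Mul(-1, o), Mul(4, Pow(m, -2))) (Function('y')(o, m) = Add(Mul(4, Pow(Pow(m, 2), -1)), Mul(-1, o)) = Add(Mul(4, Pow(m, -2)), Mul(-1, o)) = Add(Mul(-1, o), Mul(4, Pow(m, -2))))
Add(Function('y')(-166, -1064), c) = Add(Add(Mul(-1, -166), Mul(4, Pow(-1064, -2))), -4318014) = Add(Add(166, Mul(4, Rational(1, 1132096))), -4318014) = Add(Add(166, Rational(1, 283024)), -4318014) = Add(Rational(46981985, 283024), -4318014) = Rational(-1222054612351, 283024)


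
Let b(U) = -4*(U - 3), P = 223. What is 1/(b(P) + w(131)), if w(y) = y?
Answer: -1/749 ≈ -0.0013351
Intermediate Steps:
b(U) = 12 - 4*U (b(U) = -4*(-3 + U) = 12 - 4*U)
1/(b(P) + w(131)) = 1/((12 - 4*223) + 131) = 1/((12 - 892) + 131) = 1/(-880 + 131) = 1/(-749) = -1/749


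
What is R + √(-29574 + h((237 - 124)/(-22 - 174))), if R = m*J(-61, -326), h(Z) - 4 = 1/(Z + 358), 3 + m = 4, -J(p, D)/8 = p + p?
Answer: 976 + I*√145120764718470/70055 ≈ 976.0 + 171.96*I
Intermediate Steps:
J(p, D) = -16*p (J(p, D) = -8*(p + p) = -16*p)
m = 1 (m = -3 + 4 = 1)
h(Z) = 4 + 1/(358 + Z) (h(Z) = 4 + 1/(Z + 358) = 4 + 1/(358 + Z))
R = 976 (R = 1*(-16*(-61)) = 1*976 = 976)
R + √(-29574 + h((237 - 124)/(-22 - 174))) = 976 + √(-29574 + (1433 + 4*((237 - 124)/(-22 - 174)))/(358 + (237 - 124)/(-22 - 174))) = 976 + √(-29574 + (1433 + 4*(113/(-196)))/(358 + 113/(-196))) = 976 + √(-29574 + (1433 + 4*(113*(-1/196)))/(358 + 113*(-1/196))) = 976 + √(-29574 + (1433 + 4*(-113/196))/(358 - 113/196)) = 976 + √(-29574 + (1433 - 113/49)/(70055/196)) = 976 + √(-29574 + (196/70055)*(70104/49)) = 976 + √(-29574 + 280416/70055) = 976 + √(-2071526154/70055) = 976 + I*√145120764718470/70055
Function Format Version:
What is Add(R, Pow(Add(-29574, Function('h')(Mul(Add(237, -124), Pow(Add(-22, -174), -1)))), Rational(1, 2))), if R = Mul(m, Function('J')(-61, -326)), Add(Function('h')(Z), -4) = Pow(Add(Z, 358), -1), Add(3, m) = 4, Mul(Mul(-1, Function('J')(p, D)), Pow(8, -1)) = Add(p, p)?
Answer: Add(976, Mul(Rational(1, 70055), I, Pow(145120764718470, Rational(1, 2)))) ≈ Add(976.00, Mul(171.96, I))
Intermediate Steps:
Function('J')(p, D) = Mul(-16, p) (Function('J')(p, D) = Mul(-8, Add(p, p)) = Mul(-8, Mul(2, p)) = Mul(-16, p))
m = 1 (m = Add(-3, 4) = 1)
Function('h')(Z) = Add(4, Pow(Add(358, Z), -1)) (Function('h')(Z) = Add(4, Pow(Add(Z, 358), -1)) = Add(4, Pow(Add(358, Z), -1)))
R = 976 (R = Mul(1, Mul(-16, -61)) = Mul(1, 976) = 976)
Add(R, Pow(Add(-29574, Function('h')(Mul(Add(237, -124), Pow(Add(-22, -174), -1)))), Rational(1, 2))) = Add(976, Pow(Add(-29574, Mul(Pow(Add(358, Mul(Add(237, -124), Pow(Add(-22, -174), -1))), -1), Add(1433, Mul(4, Mul(Add(237, -124), Pow(Add(-22, -174), -1)))))), Rational(1, 2))) = Add(976, Pow(Add(-29574, Mul(Pow(Add(358, Mul(113, Pow(-196, -1))), -1), Add(1433, Mul(4, Mul(113, Pow(-196, -1)))))), Rational(1, 2))) = Add(976, Pow(Add(-29574, Mul(Pow(Add(358, Mul(113, Rational(-1, 196))), -1), Add(1433, Mul(4, Mul(113, Rational(-1, 196)))))), Rational(1, 2))) = Add(976, Pow(Add(-29574, Mul(Pow(Add(358, Rational(-113, 196)), -1), Add(1433, Mul(4, Rational(-113, 196))))), Rational(1, 2))) = Add(976, Pow(Add(-29574, Mul(Pow(Rational(70055, 196), -1), Add(1433, Rational(-113, 49)))), Rational(1, 2))) = Add(976, Pow(Add(-29574, Mul(Rational(196, 70055), Rational(70104, 49))), Rational(1, 2))) = Add(976, Pow(Add(-29574, Rational(280416, 70055)), Rational(1, 2))) = Add(976, Pow(Rational(-2071526154, 70055), Rational(1, 2))) = Add(976, Mul(Rational(1, 70055), I, Pow(145120764718470, Rational(1, 2))))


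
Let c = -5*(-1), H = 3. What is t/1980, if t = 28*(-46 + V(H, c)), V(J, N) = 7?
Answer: -91/165 ≈ -0.55152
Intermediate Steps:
c = 5
t = -1092 (t = 28*(-46 + 7) = 28*(-39) = -1092)
t/1980 = -1092/1980 = -1092*1/1980 = -91/165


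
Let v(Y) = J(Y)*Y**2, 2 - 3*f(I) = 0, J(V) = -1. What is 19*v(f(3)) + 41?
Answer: 293/9 ≈ 32.556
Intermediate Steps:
f(I) = 2/3 (f(I) = 2/3 - 1/3*0 = 2/3 + 0 = 2/3)
v(Y) = -Y**2
19*v(f(3)) + 41 = 19*(-(2/3)**2) + 41 = 19*(-1*4/9) + 41 = 19*(-4/9) + 41 = -76/9 + 41 = 293/9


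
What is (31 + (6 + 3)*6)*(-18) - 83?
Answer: -1613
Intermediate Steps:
(31 + (6 + 3)*6)*(-18) - 83 = (31 + 9*6)*(-18) - 83 = (31 + 54)*(-18) - 83 = 85*(-18) - 83 = -1530 - 83 = -1613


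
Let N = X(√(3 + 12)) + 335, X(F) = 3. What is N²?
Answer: 114244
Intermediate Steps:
N = 338 (N = 3 + 335 = 338)
N² = 338² = 114244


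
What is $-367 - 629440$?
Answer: $-629807$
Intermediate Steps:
$-367 - 629440 = -629807$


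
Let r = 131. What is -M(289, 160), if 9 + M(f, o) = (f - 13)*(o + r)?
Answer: -80307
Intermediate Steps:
M(f, o) = -9 + (-13 + f)*(131 + o) (M(f, o) = -9 + (f - 13)*(o + 131) = -9 + (-13 + f)*(131 + o))
-M(289, 160) = -(-1712 - 13*160 + 131*289 + 289*160) = -(-1712 - 2080 + 37859 + 46240) = -1*80307 = -80307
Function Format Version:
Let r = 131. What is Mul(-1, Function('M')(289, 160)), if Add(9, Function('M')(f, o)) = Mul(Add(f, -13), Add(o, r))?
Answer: -80307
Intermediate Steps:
Function('M')(f, o) = Add(-9, Mul(Add(-13, f), Add(131, o))) (Function('M')(f, o) = Add(-9, Mul(Add(f, -13), Add(o, 131))) = Add(-9, Mul(Add(-13, f), Add(131, o))))
Mul(-1, Function('M')(289, 160)) = Mul(-1, Add(-1712, Mul(-13, 160), Mul(131, 289), Mul(289, 160))) = Mul(-1, Add(-1712, -2080, 37859, 46240)) = Mul(-1, 80307) = -80307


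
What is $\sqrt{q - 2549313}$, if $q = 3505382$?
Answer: $\sqrt{956069} \approx 977.79$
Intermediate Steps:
$\sqrt{q - 2549313} = \sqrt{3505382 - 2549313} = \sqrt{956069}$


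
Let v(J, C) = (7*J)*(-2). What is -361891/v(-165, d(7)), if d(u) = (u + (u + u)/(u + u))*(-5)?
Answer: -361891/2310 ≈ -156.66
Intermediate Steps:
d(u) = -5 - 5*u (d(u) = (u + (2*u)/((2*u)))*(-5) = (u + (2*u)*(1/(2*u)))*(-5) = (u + 1)*(-5) = (1 + u)*(-5) = -5 - 5*u)
v(J, C) = -14*J
-361891/v(-165, d(7)) = -361891/((-14*(-165))) = -361891/2310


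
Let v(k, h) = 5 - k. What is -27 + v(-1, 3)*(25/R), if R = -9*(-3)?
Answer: -193/9 ≈ -21.444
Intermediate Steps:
R = 27
-27 + v(-1, 3)*(25/R) = -27 + (5 - 1*(-1))*(25/27) = -27 + (5 + 1)*(25*(1/27)) = -27 + 6*(25/27) = -27 + 50/9 = -193/9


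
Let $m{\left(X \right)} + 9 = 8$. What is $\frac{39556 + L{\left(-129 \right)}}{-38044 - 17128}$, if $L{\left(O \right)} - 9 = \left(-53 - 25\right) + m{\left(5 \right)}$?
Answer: $- \frac{19743}{27586} \approx -0.71569$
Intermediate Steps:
$m{\left(X \right)} = -1$ ($m{\left(X \right)} = -9 + 8 = -1$)
$L{\left(O \right)} = -70$ ($L{\left(O \right)} = 9 - 79 = -70$)
$\frac{39556 + L{\left(-129 \right)}}{-38044 - 17128} = \frac{39556 - 70}{-38044 - 17128} = \frac{39486}{-55172} = 39486 \left(- \frac{1}{55172}\right) = - \frac{19743}{27586}$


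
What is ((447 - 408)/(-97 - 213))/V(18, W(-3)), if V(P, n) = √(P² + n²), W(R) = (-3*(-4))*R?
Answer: -13*√5/9300 ≈ -0.0031257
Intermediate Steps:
W(R) = 12*R
((447 - 408)/(-97 - 213))/V(18, W(-3)) = ((447 - 408)/(-97 - 213))/(√(18² + (12*(-3))²)) = (39/(-310))/(√(324 + (-36)²)) = (39*(-1/310))/(√(324 + 1296)) = -39*√5/90/310 = -13*√5/9300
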